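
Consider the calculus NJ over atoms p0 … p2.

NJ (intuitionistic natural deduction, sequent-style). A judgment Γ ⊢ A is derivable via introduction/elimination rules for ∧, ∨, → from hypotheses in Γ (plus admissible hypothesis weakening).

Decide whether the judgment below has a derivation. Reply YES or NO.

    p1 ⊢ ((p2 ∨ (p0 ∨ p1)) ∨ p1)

Proof tree:
[∨I₁] p1 ⊢ ((p2 ∨ (p0 ∨ p1)) ∨ p1)
  [∨I₂] p1 ⊢ (p2 ∨ (p0 ∨ p1))
    [∨I₂] p1 ⊢ (p0 ∨ p1)
      [Ax] p1 ⊢ p1

Result: YES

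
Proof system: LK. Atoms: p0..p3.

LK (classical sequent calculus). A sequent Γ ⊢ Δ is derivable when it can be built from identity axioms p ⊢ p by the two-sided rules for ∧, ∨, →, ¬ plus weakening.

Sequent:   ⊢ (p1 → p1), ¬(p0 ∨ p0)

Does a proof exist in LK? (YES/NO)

Derivation trace:
[¬R]  ⊢ (p1 → p1), ¬(p0 ∨ p0)
  [∨L] (p0 ∨ p0) ⊢ (p1 → p1)
    [WL] p0 ⊢ (p1 → p1)
      [→R]  ⊢ (p1 → p1)
        [Ax] p1 ⊢ p1
    [WL] p0 ⊢ (p1 → p1)
      [→R]  ⊢ (p1 → p1)
        [Ax] p1 ⊢ p1

Result: YES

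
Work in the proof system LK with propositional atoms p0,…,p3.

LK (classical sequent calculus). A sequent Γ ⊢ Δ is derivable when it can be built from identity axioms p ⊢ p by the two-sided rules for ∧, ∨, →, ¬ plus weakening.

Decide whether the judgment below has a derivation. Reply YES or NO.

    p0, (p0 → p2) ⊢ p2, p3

Proof tree:
[→L] p0, (p0 → p2) ⊢ p2, p3
  [Ax] p0 ⊢ p0
  [WR] p2 ⊢ p2, p3
    [Ax] p2 ⊢ p2

Result: YES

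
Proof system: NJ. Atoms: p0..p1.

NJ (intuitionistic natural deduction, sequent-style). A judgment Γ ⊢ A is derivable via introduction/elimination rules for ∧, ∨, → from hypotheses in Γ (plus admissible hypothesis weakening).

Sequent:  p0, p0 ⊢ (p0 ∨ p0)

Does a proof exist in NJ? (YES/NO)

Derivation (root first):
[∨I₁] p0, p0 ⊢ (p0 ∨ p0)
  [Wk] p0, p0 ⊢ p0
    [Ax] p0 ⊢ p0

Result: YES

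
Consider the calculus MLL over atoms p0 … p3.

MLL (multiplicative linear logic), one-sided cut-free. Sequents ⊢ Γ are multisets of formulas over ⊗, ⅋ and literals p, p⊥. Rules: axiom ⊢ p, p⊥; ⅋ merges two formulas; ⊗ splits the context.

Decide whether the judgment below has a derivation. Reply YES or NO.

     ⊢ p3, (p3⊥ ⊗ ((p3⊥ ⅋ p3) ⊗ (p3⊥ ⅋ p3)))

Derivation (root first):
[⊗]  ⊢ p3, (p3⊥ ⊗ ((p3⊥ ⅋ p3) ⊗ (p3⊥ ⅋ p3)))
  [Ax]  ⊢ p3, p3⊥
  [⊗]  ⊢ ((p3⊥ ⅋ p3) ⊗ (p3⊥ ⅋ p3))
    [⅋]  ⊢ (p3⊥ ⅋ p3)
      [Ax]  ⊢ p3, p3⊥
    [⅋]  ⊢ (p3⊥ ⅋ p3)
      [Ax]  ⊢ p3, p3⊥

Result: YES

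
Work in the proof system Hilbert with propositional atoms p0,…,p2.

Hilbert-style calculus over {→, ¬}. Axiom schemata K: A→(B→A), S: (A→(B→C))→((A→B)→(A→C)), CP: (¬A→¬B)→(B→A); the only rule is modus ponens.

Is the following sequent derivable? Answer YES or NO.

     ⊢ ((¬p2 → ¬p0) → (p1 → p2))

Enumerate valuations to refute Γ ⊢ Δ:
  v=000: Γ:[] Δ:[((¬p2 → ¬p0) → (p1 → p2))=T] refutes=False
  v=001: Γ:[] Δ:[((¬p2 → ¬p0) → (p1 → p2))=T] refutes=False
  v=010: Γ:[] Δ:[((¬p2 → ¬p0) → (p1 → p2))=F] refutes=True  ← countermodel

Result: NO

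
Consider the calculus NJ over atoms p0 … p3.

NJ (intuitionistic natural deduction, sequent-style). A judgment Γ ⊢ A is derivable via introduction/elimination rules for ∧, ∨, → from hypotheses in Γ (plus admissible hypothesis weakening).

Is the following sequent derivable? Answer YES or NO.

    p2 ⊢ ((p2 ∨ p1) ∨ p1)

Derivation trace:
[∨I₁] p2 ⊢ ((p2 ∨ p1) ∨ p1)
  [∨I₁] p2 ⊢ (p2 ∨ p1)
    [Ax] p2 ⊢ p2

Result: YES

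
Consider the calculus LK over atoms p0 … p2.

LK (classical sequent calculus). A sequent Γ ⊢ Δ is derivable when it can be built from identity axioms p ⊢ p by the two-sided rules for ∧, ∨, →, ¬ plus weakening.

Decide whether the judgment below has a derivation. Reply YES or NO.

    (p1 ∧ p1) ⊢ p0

Search for a countermodel by truth-table:
  v=000: Γ:[(p1 ∧ p1)=F] Δ:[p0=F] refutes=False
  v=001: Γ:[(p1 ∧ p1)=F] Δ:[p0=F] refutes=False
  v=010: Γ:[(p1 ∧ p1)=T] Δ:[p0=F] refutes=True  ← countermodel

Result: NO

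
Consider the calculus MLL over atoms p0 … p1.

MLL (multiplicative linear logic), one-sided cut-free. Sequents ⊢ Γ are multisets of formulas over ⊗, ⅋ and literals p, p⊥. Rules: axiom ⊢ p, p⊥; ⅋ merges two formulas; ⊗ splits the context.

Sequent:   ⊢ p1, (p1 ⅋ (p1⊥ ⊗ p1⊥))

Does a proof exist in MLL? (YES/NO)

Proof tree:
[⅋]  ⊢ p1, (p1 ⅋ (p1⊥ ⊗ p1⊥))
  [⊗]  ⊢ p1, p1, (p1⊥ ⊗ p1⊥)
    [Ax]  ⊢ p1, p1⊥
    [Ax]  ⊢ p1, p1⊥

Result: YES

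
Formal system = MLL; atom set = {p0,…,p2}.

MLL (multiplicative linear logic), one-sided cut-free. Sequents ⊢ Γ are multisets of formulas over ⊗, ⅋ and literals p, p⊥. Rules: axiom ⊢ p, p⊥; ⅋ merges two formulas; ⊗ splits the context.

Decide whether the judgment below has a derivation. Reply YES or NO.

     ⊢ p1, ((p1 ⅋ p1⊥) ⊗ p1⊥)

Derivation (root first):
[⊗]  ⊢ p1, ((p1 ⅋ p1⊥) ⊗ p1⊥)
  [⅋]  ⊢ (p1 ⅋ p1⊥)
    [Ax]  ⊢ p1, p1⊥
  [Ax]  ⊢ p1, p1⊥

Result: YES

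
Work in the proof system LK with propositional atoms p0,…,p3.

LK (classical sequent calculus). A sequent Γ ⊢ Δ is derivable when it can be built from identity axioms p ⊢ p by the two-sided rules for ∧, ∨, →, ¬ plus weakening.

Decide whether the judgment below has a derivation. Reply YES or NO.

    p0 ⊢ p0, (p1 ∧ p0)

Derivation (root first):
[∧R] p0 ⊢ p0, (p1 ∧ p0)
  [WR] p0 ⊢ p0, p1
    [Ax] p0 ⊢ p0
  [Ax] p0 ⊢ p0

Result: YES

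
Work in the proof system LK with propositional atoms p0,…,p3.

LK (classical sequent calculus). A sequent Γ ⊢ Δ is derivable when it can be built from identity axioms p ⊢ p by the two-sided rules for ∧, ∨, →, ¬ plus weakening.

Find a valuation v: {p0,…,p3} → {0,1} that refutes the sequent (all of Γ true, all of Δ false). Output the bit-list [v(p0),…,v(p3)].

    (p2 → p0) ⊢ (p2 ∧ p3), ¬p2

Enumerate valuations to refute Γ ⊢ Δ:
  v=0000: Γ:[(p2 → p0)=T] Δ:[(p2 ∧ p3)=F, ¬p2=T] refutes=False
  v=0001: Γ:[(p2 → p0)=T] Δ:[(p2 ∧ p3)=F, ¬p2=T] refutes=False
  v=0010: Γ:[(p2 → p0)=F] Δ:[(p2 ∧ p3)=F, ¬p2=F] refutes=False
  v=0011: Γ:[(p2 → p0)=F] Δ:[(p2 ∧ p3)=T, ¬p2=F] refutes=False
  v=0100: Γ:[(p2 → p0)=T] Δ:[(p2 ∧ p3)=F, ¬p2=T] refutes=False
  v=0101: Γ:[(p2 → p0)=T] Δ:[(p2 ∧ p3)=F, ¬p2=T] refutes=False
  v=0110: Γ:[(p2 → p0)=F] Δ:[(p2 ∧ p3)=F, ¬p2=F] refutes=False
  v=0111: Γ:[(p2 → p0)=F] Δ:[(p2 ∧ p3)=T, ¬p2=F] refutes=False
  v=1000: Γ:[(p2 → p0)=T] Δ:[(p2 ∧ p3)=F, ¬p2=T] refutes=False
  v=1001: Γ:[(p2 → p0)=T] Δ:[(p2 ∧ p3)=F, ¬p2=T] refutes=False
  v=1010: Γ:[(p2 → p0)=T] Δ:[(p2 ∧ p3)=F, ¬p2=F] refutes=True  ← countermodel

Result: [1, 0, 1, 0]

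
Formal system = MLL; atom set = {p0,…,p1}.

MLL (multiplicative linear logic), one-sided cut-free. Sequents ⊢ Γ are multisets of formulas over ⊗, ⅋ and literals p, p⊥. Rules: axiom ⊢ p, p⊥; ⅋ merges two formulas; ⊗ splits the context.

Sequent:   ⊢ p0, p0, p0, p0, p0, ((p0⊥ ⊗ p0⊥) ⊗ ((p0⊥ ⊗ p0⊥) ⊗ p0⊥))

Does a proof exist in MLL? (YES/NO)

Proof tree:
[⊗]  ⊢ p0, p0, p0, p0, p0, ((p0⊥ ⊗ p0⊥) ⊗ ((p0⊥ ⊗ p0⊥) ⊗ p0⊥))
  [⊗]  ⊢ p0, p0, (p0⊥ ⊗ p0⊥)
    [Ax]  ⊢ p0, p0⊥
    [Ax]  ⊢ p0, p0⊥
  [⊗]  ⊢ p0, p0, p0, ((p0⊥ ⊗ p0⊥) ⊗ p0⊥)
    [⊗]  ⊢ p0, p0, (p0⊥ ⊗ p0⊥)
      [Ax]  ⊢ p0, p0⊥
      [Ax]  ⊢ p0, p0⊥
    [Ax]  ⊢ p0, p0⊥

Result: YES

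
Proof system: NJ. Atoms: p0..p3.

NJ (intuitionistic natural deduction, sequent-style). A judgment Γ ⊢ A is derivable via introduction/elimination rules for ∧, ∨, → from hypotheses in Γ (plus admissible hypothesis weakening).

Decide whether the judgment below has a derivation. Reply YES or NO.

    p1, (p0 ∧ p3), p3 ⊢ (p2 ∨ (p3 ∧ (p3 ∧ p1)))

Derivation trace:
[∨I₂] p1, (p0 ∧ p3), p3 ⊢ (p2 ∨ (p3 ∧ (p3 ∧ p1)))
  [∧I] p1, (p0 ∧ p3), p3 ⊢ (p3 ∧ (p3 ∧ p1))
    [Ax] p3 ⊢ p3
    [∧I] p1, (p0 ∧ p3), p3 ⊢ (p3 ∧ p1)
      [Ax] p3 ⊢ p3
      [Wk] p1, (p0 ∧ p3) ⊢ p1
        [Ax] p1 ⊢ p1

Result: YES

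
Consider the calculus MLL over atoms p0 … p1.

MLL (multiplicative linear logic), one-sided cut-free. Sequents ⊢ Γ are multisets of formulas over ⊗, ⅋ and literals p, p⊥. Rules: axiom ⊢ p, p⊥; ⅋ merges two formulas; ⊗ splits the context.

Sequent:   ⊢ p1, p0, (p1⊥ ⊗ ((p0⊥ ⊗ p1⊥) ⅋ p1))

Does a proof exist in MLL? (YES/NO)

Derivation trace:
[⊗]  ⊢ p1, p0, (p1⊥ ⊗ ((p0⊥ ⊗ p1⊥) ⅋ p1))
  [Ax]  ⊢ p1, p1⊥
  [⅋]  ⊢ p0, ((p0⊥ ⊗ p1⊥) ⅋ p1)
    [⊗]  ⊢ p0, p1, (p0⊥ ⊗ p1⊥)
      [Ax]  ⊢ p0, p0⊥
      [Ax]  ⊢ p1, p1⊥

Result: YES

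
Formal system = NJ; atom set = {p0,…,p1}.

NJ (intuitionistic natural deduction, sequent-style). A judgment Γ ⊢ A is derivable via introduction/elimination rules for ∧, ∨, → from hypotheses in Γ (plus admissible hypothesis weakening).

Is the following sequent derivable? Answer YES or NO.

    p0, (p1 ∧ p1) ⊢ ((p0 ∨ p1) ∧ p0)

Derivation (root first):
[Wk] p0, (p1 ∧ p1) ⊢ ((p0 ∨ p1) ∧ p0)
  [∧I] p0 ⊢ ((p0 ∨ p1) ∧ p0)
    [∨I₁] p0 ⊢ (p0 ∨ p1)
      [Ax] p0 ⊢ p0
    [Ax] p0 ⊢ p0

Result: YES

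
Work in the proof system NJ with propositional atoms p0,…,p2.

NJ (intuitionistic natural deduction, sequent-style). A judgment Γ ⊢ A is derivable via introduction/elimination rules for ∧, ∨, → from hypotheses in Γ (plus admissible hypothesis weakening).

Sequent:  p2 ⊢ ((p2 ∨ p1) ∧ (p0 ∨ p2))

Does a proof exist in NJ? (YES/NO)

Proof tree:
[∧I] p2 ⊢ ((p2 ∨ p1) ∧ (p0 ∨ p2))
  [∨I₁] p2 ⊢ (p2 ∨ p1)
    [Ax] p2 ⊢ p2
  [∨I₂] p2 ⊢ (p0 ∨ p2)
    [Ax] p2 ⊢ p2

Result: YES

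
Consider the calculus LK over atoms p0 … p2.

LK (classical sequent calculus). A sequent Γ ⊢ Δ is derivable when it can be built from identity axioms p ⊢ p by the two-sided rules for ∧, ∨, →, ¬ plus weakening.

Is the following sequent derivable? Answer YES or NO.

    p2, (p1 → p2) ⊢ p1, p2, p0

Derivation trace:
[→L] p2, (p1 → p2) ⊢ p1, p2, p0
  [WR] p2 ⊢ p2, p0, p1
    [WR] p2 ⊢ p2, p0
      [Ax] p2 ⊢ p2
  [WR] p2 ⊢ p2, p0, p1, p2
    [WR] p2 ⊢ p2, p0, p1
      [WR] p2 ⊢ p2, p0
        [Ax] p2 ⊢ p2

Result: YES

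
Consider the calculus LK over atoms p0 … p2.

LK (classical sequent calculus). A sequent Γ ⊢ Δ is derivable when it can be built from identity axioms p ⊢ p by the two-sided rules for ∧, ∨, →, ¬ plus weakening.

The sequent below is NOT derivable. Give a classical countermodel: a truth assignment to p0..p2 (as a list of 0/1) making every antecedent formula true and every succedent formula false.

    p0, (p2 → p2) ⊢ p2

Enumerate valuations to refute Γ ⊢ Δ:
  v=000: Γ:[p0=F, (p2 → p2)=T] Δ:[p2=F] refutes=False
  v=001: Γ:[p0=F, (p2 → p2)=T] Δ:[p2=T] refutes=False
  v=010: Γ:[p0=F, (p2 → p2)=T] Δ:[p2=F] refutes=False
  v=011: Γ:[p0=F, (p2 → p2)=T] Δ:[p2=T] refutes=False
  v=100: Γ:[p0=T, (p2 → p2)=T] Δ:[p2=F] refutes=True  ← countermodel

Result: [1, 0, 0]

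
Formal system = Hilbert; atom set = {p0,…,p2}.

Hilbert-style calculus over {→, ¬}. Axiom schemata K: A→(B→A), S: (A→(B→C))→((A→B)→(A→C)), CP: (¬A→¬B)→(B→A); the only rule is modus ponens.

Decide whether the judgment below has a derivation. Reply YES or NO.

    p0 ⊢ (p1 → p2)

Search for a countermodel by truth-table:
  v=000: Γ:[p0=F] Δ:[(p1 → p2)=T] refutes=False
  v=001: Γ:[p0=F] Δ:[(p1 → p2)=T] refutes=False
  v=010: Γ:[p0=F] Δ:[(p1 → p2)=F] refutes=False
  v=011: Γ:[p0=F] Δ:[(p1 → p2)=T] refutes=False
  v=100: Γ:[p0=T] Δ:[(p1 → p2)=T] refutes=False
  v=101: Γ:[p0=T] Δ:[(p1 → p2)=T] refutes=False
  v=110: Γ:[p0=T] Δ:[(p1 → p2)=F] refutes=True  ← countermodel

Result: NO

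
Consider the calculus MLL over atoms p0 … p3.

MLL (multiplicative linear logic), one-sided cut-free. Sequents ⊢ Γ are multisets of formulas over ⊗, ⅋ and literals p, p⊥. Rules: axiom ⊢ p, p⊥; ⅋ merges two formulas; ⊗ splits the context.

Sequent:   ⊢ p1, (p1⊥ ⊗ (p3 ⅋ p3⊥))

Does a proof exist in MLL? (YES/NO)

Proof tree:
[⊗]  ⊢ p1, (p1⊥ ⊗ (p3 ⅋ p3⊥))
  [Ax]  ⊢ p1, p1⊥
  [⅋]  ⊢ (p3 ⅋ p3⊥)
    [Ax]  ⊢ p3, p3⊥

Result: YES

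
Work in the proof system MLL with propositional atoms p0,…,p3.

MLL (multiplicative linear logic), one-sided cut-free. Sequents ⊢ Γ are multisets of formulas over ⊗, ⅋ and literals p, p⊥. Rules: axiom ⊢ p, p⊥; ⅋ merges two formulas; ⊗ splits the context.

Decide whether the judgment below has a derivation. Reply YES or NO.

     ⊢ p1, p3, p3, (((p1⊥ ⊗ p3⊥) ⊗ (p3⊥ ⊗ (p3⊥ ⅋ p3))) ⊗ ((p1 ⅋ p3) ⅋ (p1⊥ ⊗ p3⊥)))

Proof tree:
[⊗]  ⊢ p1, p3, p3, (((p1⊥ ⊗ p3⊥) ⊗ (p3⊥ ⊗ (p3⊥ ⅋ p3))) ⊗ ((p1 ⅋ p3) ⅋ (p1⊥ ⊗ p3⊥)))
  [⊗]  ⊢ p1, p3, p3, ((p1⊥ ⊗ p3⊥) ⊗ (p3⊥ ⊗ (p3⊥ ⅋ p3)))
    [⊗]  ⊢ p1, p3, (p1⊥ ⊗ p3⊥)
      [Ax]  ⊢ p1, p1⊥
      [Ax]  ⊢ p3, p3⊥
    [⊗]  ⊢ p3, (p3⊥ ⊗ (p3⊥ ⅋ p3))
      [Ax]  ⊢ p3, p3⊥
      [⅋]  ⊢ (p3⊥ ⅋ p3)
        [Ax]  ⊢ p3, p3⊥
  [⅋]  ⊢ ((p1 ⅋ p3) ⅋ (p1⊥ ⊗ p3⊥))
    [⅋]  ⊢ (p1⊥ ⊗ p3⊥), (p1 ⅋ p3)
      [⊗]  ⊢ p1, p3, (p1⊥ ⊗ p3⊥)
        [Ax]  ⊢ p1, p1⊥
        [Ax]  ⊢ p3, p3⊥

Result: YES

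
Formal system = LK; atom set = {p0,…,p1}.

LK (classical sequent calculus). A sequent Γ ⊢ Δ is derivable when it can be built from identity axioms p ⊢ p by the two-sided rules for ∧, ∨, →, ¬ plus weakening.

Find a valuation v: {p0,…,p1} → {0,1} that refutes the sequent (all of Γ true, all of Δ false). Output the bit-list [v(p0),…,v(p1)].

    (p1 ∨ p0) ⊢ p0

Search for a countermodel by truth-table:
  v=00: Γ:[(p1 ∨ p0)=F] Δ:[p0=F] refutes=False
  v=01: Γ:[(p1 ∨ p0)=T] Δ:[p0=F] refutes=True  ← countermodel

Result: [0, 1]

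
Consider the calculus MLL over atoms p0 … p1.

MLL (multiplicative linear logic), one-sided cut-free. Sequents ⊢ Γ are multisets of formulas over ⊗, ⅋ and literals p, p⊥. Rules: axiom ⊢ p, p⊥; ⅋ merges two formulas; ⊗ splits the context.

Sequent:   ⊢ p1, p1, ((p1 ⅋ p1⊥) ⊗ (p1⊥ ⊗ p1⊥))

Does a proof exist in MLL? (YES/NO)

Derivation trace:
[⊗]  ⊢ p1, p1, ((p1 ⅋ p1⊥) ⊗ (p1⊥ ⊗ p1⊥))
  [⅋]  ⊢ (p1 ⅋ p1⊥)
    [Ax]  ⊢ p1, p1⊥
  [⊗]  ⊢ p1, p1, (p1⊥ ⊗ p1⊥)
    [Ax]  ⊢ p1, p1⊥
    [Ax]  ⊢ p1, p1⊥

Result: YES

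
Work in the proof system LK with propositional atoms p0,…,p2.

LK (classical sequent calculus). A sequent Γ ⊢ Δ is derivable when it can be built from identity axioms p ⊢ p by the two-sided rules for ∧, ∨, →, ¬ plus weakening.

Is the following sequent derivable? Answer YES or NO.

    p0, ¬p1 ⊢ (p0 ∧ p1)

Enumerate valuations to refute Γ ⊢ Δ:
  v=000: Γ:[p0=F, ¬p1=T] Δ:[(p0 ∧ p1)=F] refutes=False
  v=001: Γ:[p0=F, ¬p1=T] Δ:[(p0 ∧ p1)=F] refutes=False
  v=010: Γ:[p0=F, ¬p1=F] Δ:[(p0 ∧ p1)=F] refutes=False
  v=011: Γ:[p0=F, ¬p1=F] Δ:[(p0 ∧ p1)=F] refutes=False
  v=100: Γ:[p0=T, ¬p1=T] Δ:[(p0 ∧ p1)=F] refutes=True  ← countermodel

Result: NO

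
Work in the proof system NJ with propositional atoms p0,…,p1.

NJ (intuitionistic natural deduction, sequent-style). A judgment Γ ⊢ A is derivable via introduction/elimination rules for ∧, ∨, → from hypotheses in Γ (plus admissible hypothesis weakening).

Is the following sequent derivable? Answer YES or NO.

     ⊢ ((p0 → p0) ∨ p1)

Derivation trace:
[∨I₁]  ⊢ ((p0 → p0) ∨ p1)
  [→I]  ⊢ (p0 → p0)
    [Ax] p0 ⊢ p0

Result: YES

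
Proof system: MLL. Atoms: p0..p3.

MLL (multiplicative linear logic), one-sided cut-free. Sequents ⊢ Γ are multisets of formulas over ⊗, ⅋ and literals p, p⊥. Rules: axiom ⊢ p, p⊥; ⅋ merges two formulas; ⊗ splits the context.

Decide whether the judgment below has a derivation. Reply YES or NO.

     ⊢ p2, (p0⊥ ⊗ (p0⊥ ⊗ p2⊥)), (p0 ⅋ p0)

Derivation (root first):
[⅋]  ⊢ p2, (p0⊥ ⊗ (p0⊥ ⊗ p2⊥)), (p0 ⅋ p0)
  [⊗]  ⊢ p0, p0, p2, (p0⊥ ⊗ (p0⊥ ⊗ p2⊥))
    [Ax]  ⊢ p0, p0⊥
    [⊗]  ⊢ p0, p2, (p0⊥ ⊗ p2⊥)
      [Ax]  ⊢ p0, p0⊥
      [Ax]  ⊢ p2, p2⊥

Result: YES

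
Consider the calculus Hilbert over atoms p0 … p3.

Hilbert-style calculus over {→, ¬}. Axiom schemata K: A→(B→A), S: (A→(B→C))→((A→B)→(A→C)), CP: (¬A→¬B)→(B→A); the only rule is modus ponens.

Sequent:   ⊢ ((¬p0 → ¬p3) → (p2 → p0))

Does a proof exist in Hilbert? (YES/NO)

Search for a countermodel by truth-table:
  v=0000: Γ:[] Δ:[((¬p0 → ¬p3) → (p2 → p0))=T] refutes=False
  v=0001: Γ:[] Δ:[((¬p0 → ¬p3) → (p2 → p0))=T] refutes=False
  v=0010: Γ:[] Δ:[((¬p0 → ¬p3) → (p2 → p0))=F] refutes=True  ← countermodel

Result: NO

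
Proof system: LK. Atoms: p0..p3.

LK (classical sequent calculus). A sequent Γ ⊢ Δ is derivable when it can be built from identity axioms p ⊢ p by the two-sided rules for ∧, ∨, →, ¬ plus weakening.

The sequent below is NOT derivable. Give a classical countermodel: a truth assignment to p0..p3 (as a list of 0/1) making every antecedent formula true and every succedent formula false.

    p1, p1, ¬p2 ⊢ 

Enumerate valuations to refute Γ ⊢ Δ:
  v=0000: Γ:[p1=F, p1=F, ¬p2=T] Δ:[] refutes=False
  v=0001: Γ:[p1=F, p1=F, ¬p2=T] Δ:[] refutes=False
  v=0010: Γ:[p1=F, p1=F, ¬p2=F] Δ:[] refutes=False
  v=0011: Γ:[p1=F, p1=F, ¬p2=F] Δ:[] refutes=False
  v=0100: Γ:[p1=T, p1=T, ¬p2=T] Δ:[] refutes=True  ← countermodel

Result: [0, 1, 0, 0]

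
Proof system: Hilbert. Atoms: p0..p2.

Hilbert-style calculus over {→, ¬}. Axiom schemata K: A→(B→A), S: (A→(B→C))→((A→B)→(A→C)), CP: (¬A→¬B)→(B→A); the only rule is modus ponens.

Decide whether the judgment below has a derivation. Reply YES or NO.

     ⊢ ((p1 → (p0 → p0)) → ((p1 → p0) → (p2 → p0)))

Search for a countermodel by truth-table:
  v=000: Γ:[] Δ:[((p1 → (p0 → p0)) → ((p1 → p0) → (p2 → p0)))=T] refutes=False
  v=001: Γ:[] Δ:[((p1 → (p0 → p0)) → ((p1 → p0) → (p2 → p0)))=F] refutes=True  ← countermodel

Result: NO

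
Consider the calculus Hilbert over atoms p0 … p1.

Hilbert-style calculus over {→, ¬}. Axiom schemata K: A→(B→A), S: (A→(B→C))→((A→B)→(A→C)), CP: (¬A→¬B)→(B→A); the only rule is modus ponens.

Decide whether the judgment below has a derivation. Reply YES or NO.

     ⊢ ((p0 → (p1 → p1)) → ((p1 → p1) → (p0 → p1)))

Search for a countermodel by truth-table:
  v=00: Γ:[] Δ:[((p0 → (p1 → p1)) → ((p1 → p1) → (p0 → p1)))=T] refutes=False
  v=01: Γ:[] Δ:[((p0 → (p1 → p1)) → ((p1 → p1) → (p0 → p1)))=T] refutes=False
  v=10: Γ:[] Δ:[((p0 → (p1 → p1)) → ((p1 → p1) → (p0 → p1)))=F] refutes=True  ← countermodel

Result: NO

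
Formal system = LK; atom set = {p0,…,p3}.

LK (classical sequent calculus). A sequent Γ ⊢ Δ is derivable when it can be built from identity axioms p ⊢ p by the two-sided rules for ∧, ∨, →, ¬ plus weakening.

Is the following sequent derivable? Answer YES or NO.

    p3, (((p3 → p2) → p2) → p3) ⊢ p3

Derivation trace:
[→L] p3, (((p3 → p2) → p2) → p3) ⊢ p3
  [→R] p3 ⊢ ((p3 → p2) → p2)
    [→L] p3, (p3 → p2) ⊢ p2
      [Ax] p3 ⊢ p3
      [Ax] p2 ⊢ p2
  [Ax] p3 ⊢ p3

Result: YES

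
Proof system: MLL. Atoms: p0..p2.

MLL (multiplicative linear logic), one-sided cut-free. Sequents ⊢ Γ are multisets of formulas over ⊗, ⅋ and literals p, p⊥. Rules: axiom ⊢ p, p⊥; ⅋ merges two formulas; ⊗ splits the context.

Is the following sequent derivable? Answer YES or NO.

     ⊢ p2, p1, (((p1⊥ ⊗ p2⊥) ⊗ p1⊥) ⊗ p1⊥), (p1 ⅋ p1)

Derivation (root first):
[⅋]  ⊢ p2, p1, (((p1⊥ ⊗ p2⊥) ⊗ p1⊥) ⊗ p1⊥), (p1 ⅋ p1)
  [⊗]  ⊢ p1, p2, p1, p1, (((p1⊥ ⊗ p2⊥) ⊗ p1⊥) ⊗ p1⊥)
    [⊗]  ⊢ p1, p2, p1, ((p1⊥ ⊗ p2⊥) ⊗ p1⊥)
      [⊗]  ⊢ p1, p2, (p1⊥ ⊗ p2⊥)
        [Ax]  ⊢ p1, p1⊥
        [Ax]  ⊢ p2, p2⊥
      [Ax]  ⊢ p1, p1⊥
    [Ax]  ⊢ p1, p1⊥

Result: YES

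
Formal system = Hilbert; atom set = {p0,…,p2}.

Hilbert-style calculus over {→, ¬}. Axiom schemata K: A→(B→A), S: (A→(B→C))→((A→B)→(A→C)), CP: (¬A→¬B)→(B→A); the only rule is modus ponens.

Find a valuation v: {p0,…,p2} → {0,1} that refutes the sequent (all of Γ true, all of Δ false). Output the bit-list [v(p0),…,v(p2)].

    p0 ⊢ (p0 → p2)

Truth-table refutation:
  v=000: Γ:[p0=F] Δ:[(p0 → p2)=T] refutes=False
  v=001: Γ:[p0=F] Δ:[(p0 → p2)=T] refutes=False
  v=010: Γ:[p0=F] Δ:[(p0 → p2)=T] refutes=False
  v=011: Γ:[p0=F] Δ:[(p0 → p2)=T] refutes=False
  v=100: Γ:[p0=T] Δ:[(p0 → p2)=F] refutes=True  ← countermodel

Result: [1, 0, 0]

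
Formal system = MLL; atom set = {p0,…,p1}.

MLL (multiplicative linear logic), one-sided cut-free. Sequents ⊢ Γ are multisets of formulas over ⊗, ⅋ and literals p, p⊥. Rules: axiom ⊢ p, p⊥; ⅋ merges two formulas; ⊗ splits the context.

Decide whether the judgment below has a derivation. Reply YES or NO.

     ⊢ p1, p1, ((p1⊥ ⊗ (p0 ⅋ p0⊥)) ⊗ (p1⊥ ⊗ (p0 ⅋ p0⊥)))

Proof tree:
[⊗]  ⊢ p1, p1, ((p1⊥ ⊗ (p0 ⅋ p0⊥)) ⊗ (p1⊥ ⊗ (p0 ⅋ p0⊥)))
  [⊗]  ⊢ p1, (p1⊥ ⊗ (p0 ⅋ p0⊥))
    [Ax]  ⊢ p1, p1⊥
    [⅋]  ⊢ (p0 ⅋ p0⊥)
      [Ax]  ⊢ p0, p0⊥
  [⊗]  ⊢ p1, (p1⊥ ⊗ (p0 ⅋ p0⊥))
    [Ax]  ⊢ p1, p1⊥
    [⅋]  ⊢ (p0 ⅋ p0⊥)
      [Ax]  ⊢ p0, p0⊥

Result: YES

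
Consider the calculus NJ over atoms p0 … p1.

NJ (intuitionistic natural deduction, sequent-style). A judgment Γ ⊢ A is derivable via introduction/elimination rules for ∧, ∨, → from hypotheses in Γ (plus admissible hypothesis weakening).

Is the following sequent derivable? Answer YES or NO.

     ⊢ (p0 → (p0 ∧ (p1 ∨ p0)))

Derivation trace:
[→I]  ⊢ (p0 → (p0 ∧ (p1 ∨ p0)))
  [∧I] p0 ⊢ (p0 ∧ (p1 ∨ p0))
    [Ax] p0 ⊢ p0
    [∨I₂] p0 ⊢ (p1 ∨ p0)
      [Ax] p0 ⊢ p0

Result: YES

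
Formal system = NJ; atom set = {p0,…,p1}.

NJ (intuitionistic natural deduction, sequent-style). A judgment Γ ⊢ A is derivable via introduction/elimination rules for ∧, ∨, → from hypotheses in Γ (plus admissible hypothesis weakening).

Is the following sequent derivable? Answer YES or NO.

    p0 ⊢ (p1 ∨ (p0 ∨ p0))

Derivation (root first):
[∨I₂] p0 ⊢ (p1 ∨ (p0 ∨ p0))
  [∨I₁] p0 ⊢ (p0 ∨ p0)
    [Ax] p0 ⊢ p0

Result: YES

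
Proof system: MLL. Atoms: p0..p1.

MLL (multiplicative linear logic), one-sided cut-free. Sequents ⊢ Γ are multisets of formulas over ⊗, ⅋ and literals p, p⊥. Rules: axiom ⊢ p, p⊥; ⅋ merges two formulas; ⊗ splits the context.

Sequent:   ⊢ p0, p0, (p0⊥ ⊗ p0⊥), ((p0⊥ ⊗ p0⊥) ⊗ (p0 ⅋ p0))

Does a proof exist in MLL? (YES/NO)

Derivation (root first):
[⊗]  ⊢ p0, p0, (p0⊥ ⊗ p0⊥), ((p0⊥ ⊗ p0⊥) ⊗ (p0 ⅋ p0))
  [⊗]  ⊢ p0, p0, (p0⊥ ⊗ p0⊥)
    [Ax]  ⊢ p0, p0⊥
    [Ax]  ⊢ p0, p0⊥
  [⅋]  ⊢ (p0⊥ ⊗ p0⊥), (p0 ⅋ p0)
    [⊗]  ⊢ p0, p0, (p0⊥ ⊗ p0⊥)
      [Ax]  ⊢ p0, p0⊥
      [Ax]  ⊢ p0, p0⊥

Result: YES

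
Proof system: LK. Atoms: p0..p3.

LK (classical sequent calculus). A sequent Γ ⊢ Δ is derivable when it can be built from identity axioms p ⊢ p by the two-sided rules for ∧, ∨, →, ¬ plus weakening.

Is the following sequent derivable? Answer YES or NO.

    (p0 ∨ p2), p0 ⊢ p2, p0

Proof tree:
[WL] (p0 ∨ p2), p0 ⊢ p2, p0
  [∨L] (p0 ∨ p2) ⊢ p2, p0
    [Ax] p0 ⊢ p0
    [Ax] p2 ⊢ p2

Result: YES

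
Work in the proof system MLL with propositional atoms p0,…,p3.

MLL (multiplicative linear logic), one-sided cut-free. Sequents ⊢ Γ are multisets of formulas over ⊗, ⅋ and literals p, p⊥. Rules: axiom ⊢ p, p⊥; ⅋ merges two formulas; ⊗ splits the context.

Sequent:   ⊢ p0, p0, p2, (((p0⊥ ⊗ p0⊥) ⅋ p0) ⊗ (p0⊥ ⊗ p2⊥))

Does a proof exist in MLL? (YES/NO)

Derivation (root first):
[⊗]  ⊢ p0, p0, p2, (((p0⊥ ⊗ p0⊥) ⅋ p0) ⊗ (p0⊥ ⊗ p2⊥))
  [⅋]  ⊢ p0, ((p0⊥ ⊗ p0⊥) ⅋ p0)
    [⊗]  ⊢ p0, p0, (p0⊥ ⊗ p0⊥)
      [Ax]  ⊢ p0, p0⊥
      [Ax]  ⊢ p0, p0⊥
  [⊗]  ⊢ p0, p2, (p0⊥ ⊗ p2⊥)
    [Ax]  ⊢ p0, p0⊥
    [Ax]  ⊢ p2, p2⊥

Result: YES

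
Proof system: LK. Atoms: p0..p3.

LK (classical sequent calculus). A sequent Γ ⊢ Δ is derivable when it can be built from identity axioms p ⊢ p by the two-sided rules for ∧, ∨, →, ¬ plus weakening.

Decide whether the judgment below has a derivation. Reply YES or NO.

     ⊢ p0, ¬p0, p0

Proof tree:
[WR]  ⊢ p0, ¬p0, p0
  [¬R]  ⊢ p0, ¬p0
    [Ax] p0 ⊢ p0

Result: YES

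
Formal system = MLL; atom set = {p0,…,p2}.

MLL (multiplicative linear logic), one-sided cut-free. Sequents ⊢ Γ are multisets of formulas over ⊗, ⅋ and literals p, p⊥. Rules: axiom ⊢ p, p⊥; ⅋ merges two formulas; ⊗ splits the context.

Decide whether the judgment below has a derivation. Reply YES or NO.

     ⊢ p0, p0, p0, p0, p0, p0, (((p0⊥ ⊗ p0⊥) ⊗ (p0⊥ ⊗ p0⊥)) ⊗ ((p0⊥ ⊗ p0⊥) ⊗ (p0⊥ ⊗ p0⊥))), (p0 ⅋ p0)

Proof tree:
[⅋]  ⊢ p0, p0, p0, p0, p0, p0, (((p0⊥ ⊗ p0⊥) ⊗ (p0⊥ ⊗ p0⊥)) ⊗ ((p0⊥ ⊗ p0⊥) ⊗ (p0⊥ ⊗ p0⊥))), (p0 ⅋ p0)
  [⊗]  ⊢ p0, p0, p0, p0, p0, p0, p0, p0, (((p0⊥ ⊗ p0⊥) ⊗ (p0⊥ ⊗ p0⊥)) ⊗ ((p0⊥ ⊗ p0⊥) ⊗ (p0⊥ ⊗ p0⊥)))
    [⊗]  ⊢ p0, p0, p0, p0, ((p0⊥ ⊗ p0⊥) ⊗ (p0⊥ ⊗ p0⊥))
      [⊗]  ⊢ p0, p0, (p0⊥ ⊗ p0⊥)
        [Ax]  ⊢ p0, p0⊥
        [Ax]  ⊢ p0, p0⊥
      [⊗]  ⊢ p0, p0, (p0⊥ ⊗ p0⊥)
        [Ax]  ⊢ p0, p0⊥
        [Ax]  ⊢ p0, p0⊥
    [⊗]  ⊢ p0, p0, p0, p0, ((p0⊥ ⊗ p0⊥) ⊗ (p0⊥ ⊗ p0⊥))
      [⊗]  ⊢ p0, p0, (p0⊥ ⊗ p0⊥)
        [Ax]  ⊢ p0, p0⊥
        [Ax]  ⊢ p0, p0⊥
      [⊗]  ⊢ p0, p0, (p0⊥ ⊗ p0⊥)
        [Ax]  ⊢ p0, p0⊥
        [Ax]  ⊢ p0, p0⊥

Result: YES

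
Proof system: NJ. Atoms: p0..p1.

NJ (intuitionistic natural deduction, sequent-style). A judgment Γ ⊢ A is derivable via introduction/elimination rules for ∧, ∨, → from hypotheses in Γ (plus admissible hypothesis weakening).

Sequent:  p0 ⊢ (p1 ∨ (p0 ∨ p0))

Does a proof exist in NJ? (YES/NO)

Proof tree:
[∨I₂] p0 ⊢ (p1 ∨ (p0 ∨ p0))
  [∨I₂] p0 ⊢ (p0 ∨ p0)
    [Ax] p0 ⊢ p0

Result: YES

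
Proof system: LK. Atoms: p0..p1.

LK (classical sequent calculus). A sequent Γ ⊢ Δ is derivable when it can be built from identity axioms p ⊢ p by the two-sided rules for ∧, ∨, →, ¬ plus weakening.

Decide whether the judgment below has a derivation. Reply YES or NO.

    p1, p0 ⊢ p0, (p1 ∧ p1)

Derivation (root first):
[∧R] p1, p0 ⊢ p0, (p1 ∧ p1)
  [WR] p0 ⊢ p0, p1
    [Ax] p0 ⊢ p0
  [Ax] p1 ⊢ p1

Result: YES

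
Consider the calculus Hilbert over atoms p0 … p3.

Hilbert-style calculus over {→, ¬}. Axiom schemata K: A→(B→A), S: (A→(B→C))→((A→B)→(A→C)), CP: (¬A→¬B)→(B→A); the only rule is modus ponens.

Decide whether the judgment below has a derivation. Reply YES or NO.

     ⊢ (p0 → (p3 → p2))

Enumerate valuations to refute Γ ⊢ Δ:
  v=0000: Γ:[] Δ:[(p0 → (p3 → p2))=T] refutes=False
  v=0001: Γ:[] Δ:[(p0 → (p3 → p2))=T] refutes=False
  v=0010: Γ:[] Δ:[(p0 → (p3 → p2))=T] refutes=False
  v=0011: Γ:[] Δ:[(p0 → (p3 → p2))=T] refutes=False
  v=0100: Γ:[] Δ:[(p0 → (p3 → p2))=T] refutes=False
  v=0101: Γ:[] Δ:[(p0 → (p3 → p2))=T] refutes=False
  v=0110: Γ:[] Δ:[(p0 → (p3 → p2))=T] refutes=False
  v=0111: Γ:[] Δ:[(p0 → (p3 → p2))=T] refutes=False
  v=1000: Γ:[] Δ:[(p0 → (p3 → p2))=T] refutes=False
  v=1001: Γ:[] Δ:[(p0 → (p3 → p2))=F] refutes=True  ← countermodel

Result: NO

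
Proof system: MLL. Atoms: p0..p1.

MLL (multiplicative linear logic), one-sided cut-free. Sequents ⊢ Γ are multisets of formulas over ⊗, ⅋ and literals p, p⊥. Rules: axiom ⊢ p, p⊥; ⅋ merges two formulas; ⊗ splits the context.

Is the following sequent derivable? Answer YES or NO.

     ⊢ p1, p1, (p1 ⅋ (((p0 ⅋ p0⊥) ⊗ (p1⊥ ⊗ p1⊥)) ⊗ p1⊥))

Proof tree:
[⅋]  ⊢ p1, p1, (p1 ⅋ (((p0 ⅋ p0⊥) ⊗ (p1⊥ ⊗ p1⊥)) ⊗ p1⊥))
  [⊗]  ⊢ p1, p1, p1, (((p0 ⅋ p0⊥) ⊗ (p1⊥ ⊗ p1⊥)) ⊗ p1⊥)
    [⊗]  ⊢ p1, p1, ((p0 ⅋ p0⊥) ⊗ (p1⊥ ⊗ p1⊥))
      [⅋]  ⊢ (p0 ⅋ p0⊥)
        [Ax]  ⊢ p0, p0⊥
      [⊗]  ⊢ p1, p1, (p1⊥ ⊗ p1⊥)
        [Ax]  ⊢ p1, p1⊥
        [Ax]  ⊢ p1, p1⊥
    [Ax]  ⊢ p1, p1⊥

Result: YES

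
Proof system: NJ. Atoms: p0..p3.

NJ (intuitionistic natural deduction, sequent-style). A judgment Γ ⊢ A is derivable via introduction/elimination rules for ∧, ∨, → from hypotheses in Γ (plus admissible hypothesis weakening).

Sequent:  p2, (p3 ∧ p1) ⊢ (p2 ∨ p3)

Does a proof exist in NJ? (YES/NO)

Derivation trace:
[Wk] p2, (p3 ∧ p1) ⊢ (p2 ∨ p3)
  [∨I₁] p2 ⊢ (p2 ∨ p3)
    [Ax] p2 ⊢ p2

Result: YES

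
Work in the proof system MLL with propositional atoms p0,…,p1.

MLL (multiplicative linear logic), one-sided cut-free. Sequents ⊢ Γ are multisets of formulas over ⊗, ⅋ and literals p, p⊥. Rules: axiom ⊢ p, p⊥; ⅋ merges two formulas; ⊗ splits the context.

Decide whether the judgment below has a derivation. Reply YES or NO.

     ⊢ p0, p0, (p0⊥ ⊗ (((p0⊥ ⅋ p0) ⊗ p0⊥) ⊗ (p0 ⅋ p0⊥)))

Derivation (root first):
[⊗]  ⊢ p0, p0, (p0⊥ ⊗ (((p0⊥ ⅋ p0) ⊗ p0⊥) ⊗ (p0 ⅋ p0⊥)))
  [Ax]  ⊢ p0, p0⊥
  [⊗]  ⊢ p0, (((p0⊥ ⅋ p0) ⊗ p0⊥) ⊗ (p0 ⅋ p0⊥))
    [⊗]  ⊢ p0, ((p0⊥ ⅋ p0) ⊗ p0⊥)
      [⅋]  ⊢ (p0⊥ ⅋ p0)
        [Ax]  ⊢ p0, p0⊥
      [Ax]  ⊢ p0, p0⊥
    [⅋]  ⊢ (p0 ⅋ p0⊥)
      [Ax]  ⊢ p0, p0⊥

Result: YES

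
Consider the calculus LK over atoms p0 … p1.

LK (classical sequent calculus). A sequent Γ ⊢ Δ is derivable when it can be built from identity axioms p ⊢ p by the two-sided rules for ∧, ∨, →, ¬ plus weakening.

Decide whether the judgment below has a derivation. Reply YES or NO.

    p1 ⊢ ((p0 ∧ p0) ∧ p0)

Enumerate valuations to refute Γ ⊢ Δ:
  v=00: Γ:[p1=F] Δ:[((p0 ∧ p0) ∧ p0)=F] refutes=False
  v=01: Γ:[p1=T] Δ:[((p0 ∧ p0) ∧ p0)=F] refutes=True  ← countermodel

Result: NO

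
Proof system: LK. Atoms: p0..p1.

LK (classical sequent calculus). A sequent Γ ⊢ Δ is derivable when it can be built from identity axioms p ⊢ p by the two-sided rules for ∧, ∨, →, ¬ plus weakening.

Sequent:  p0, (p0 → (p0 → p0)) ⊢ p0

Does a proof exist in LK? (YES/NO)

Derivation trace:
[→L] p0, (p0 → (p0 → p0)) ⊢ p0
  [Ax] p0 ⊢ p0
  [→L] p0, (p0 → p0) ⊢ p0
    [Ax] p0 ⊢ p0
    [Ax] p0 ⊢ p0

Result: YES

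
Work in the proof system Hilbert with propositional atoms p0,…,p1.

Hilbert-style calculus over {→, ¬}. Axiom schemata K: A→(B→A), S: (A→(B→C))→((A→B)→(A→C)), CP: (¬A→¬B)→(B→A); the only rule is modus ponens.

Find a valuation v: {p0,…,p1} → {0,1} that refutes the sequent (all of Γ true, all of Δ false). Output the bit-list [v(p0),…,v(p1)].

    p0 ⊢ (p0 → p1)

Truth-table refutation:
  v=00: Γ:[p0=F] Δ:[(p0 → p1)=T] refutes=False
  v=01: Γ:[p0=F] Δ:[(p0 → p1)=T] refutes=False
  v=10: Γ:[p0=T] Δ:[(p0 → p1)=F] refutes=True  ← countermodel

Result: [1, 0]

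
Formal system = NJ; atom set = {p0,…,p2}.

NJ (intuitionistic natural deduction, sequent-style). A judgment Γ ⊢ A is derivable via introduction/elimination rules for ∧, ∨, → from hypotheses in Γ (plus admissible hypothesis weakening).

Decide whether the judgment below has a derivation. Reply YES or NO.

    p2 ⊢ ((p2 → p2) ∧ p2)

Derivation (root first):
[∧I] p2 ⊢ ((p2 → p2) ∧ p2)
  [→I]  ⊢ (p2 → p2)
    [Ax] p2 ⊢ p2
  [Ax] p2 ⊢ p2

Result: YES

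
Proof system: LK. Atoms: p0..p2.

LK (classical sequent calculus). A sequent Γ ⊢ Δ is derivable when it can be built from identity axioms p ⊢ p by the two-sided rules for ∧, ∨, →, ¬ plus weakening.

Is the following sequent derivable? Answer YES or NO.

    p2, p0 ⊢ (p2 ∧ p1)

Enumerate valuations to refute Γ ⊢ Δ:
  v=000: Γ:[p2=F, p0=F] Δ:[(p2 ∧ p1)=F] refutes=False
  v=001: Γ:[p2=T, p0=F] Δ:[(p2 ∧ p1)=F] refutes=False
  v=010: Γ:[p2=F, p0=F] Δ:[(p2 ∧ p1)=F] refutes=False
  v=011: Γ:[p2=T, p0=F] Δ:[(p2 ∧ p1)=T] refutes=False
  v=100: Γ:[p2=F, p0=T] Δ:[(p2 ∧ p1)=F] refutes=False
  v=101: Γ:[p2=T, p0=T] Δ:[(p2 ∧ p1)=F] refutes=True  ← countermodel

Result: NO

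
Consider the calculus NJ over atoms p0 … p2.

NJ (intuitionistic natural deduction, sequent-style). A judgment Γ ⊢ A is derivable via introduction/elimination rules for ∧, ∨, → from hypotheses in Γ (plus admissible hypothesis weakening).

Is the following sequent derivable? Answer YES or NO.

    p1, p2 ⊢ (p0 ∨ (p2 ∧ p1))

Derivation trace:
[∨I₂] p1, p2 ⊢ (p0 ∨ (p2 ∧ p1))
  [∧I] p1, p2 ⊢ (p2 ∧ p1)
    [Ax] p2 ⊢ p2
    [Ax] p1 ⊢ p1

Result: YES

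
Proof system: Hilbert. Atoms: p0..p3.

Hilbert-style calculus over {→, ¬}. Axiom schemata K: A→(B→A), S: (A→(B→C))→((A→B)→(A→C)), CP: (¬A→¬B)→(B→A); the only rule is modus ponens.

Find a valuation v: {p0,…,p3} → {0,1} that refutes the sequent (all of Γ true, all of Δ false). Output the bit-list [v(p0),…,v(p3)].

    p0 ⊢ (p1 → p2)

Enumerate valuations to refute Γ ⊢ Δ:
  v=0000: Γ:[p0=F] Δ:[(p1 → p2)=T] refutes=False
  v=0001: Γ:[p0=F] Δ:[(p1 → p2)=T] refutes=False
  v=0010: Γ:[p0=F] Δ:[(p1 → p2)=T] refutes=False
  v=0011: Γ:[p0=F] Δ:[(p1 → p2)=T] refutes=False
  v=0100: Γ:[p0=F] Δ:[(p1 → p2)=F] refutes=False
  v=0101: Γ:[p0=F] Δ:[(p1 → p2)=F] refutes=False
  v=0110: Γ:[p0=F] Δ:[(p1 → p2)=T] refutes=False
  v=0111: Γ:[p0=F] Δ:[(p1 → p2)=T] refutes=False
  v=1000: Γ:[p0=T] Δ:[(p1 → p2)=T] refutes=False
  v=1001: Γ:[p0=T] Δ:[(p1 → p2)=T] refutes=False
  v=1010: Γ:[p0=T] Δ:[(p1 → p2)=T] refutes=False
  v=1011: Γ:[p0=T] Δ:[(p1 → p2)=T] refutes=False
  v=1100: Γ:[p0=T] Δ:[(p1 → p2)=F] refutes=True  ← countermodel

Result: [1, 1, 0, 0]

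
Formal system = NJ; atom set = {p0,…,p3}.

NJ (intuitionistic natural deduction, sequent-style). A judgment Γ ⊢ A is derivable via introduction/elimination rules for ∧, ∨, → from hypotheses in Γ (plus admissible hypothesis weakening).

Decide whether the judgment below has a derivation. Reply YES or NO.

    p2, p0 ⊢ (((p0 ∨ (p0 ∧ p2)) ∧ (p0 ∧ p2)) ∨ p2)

Derivation trace:
[∨I₁] p2, p0 ⊢ (((p0 ∨ (p0 ∧ p2)) ∧ (p0 ∧ p2)) ∨ p2)
  [∧I] p2, p0 ⊢ ((p0 ∨ (p0 ∧ p2)) ∧ (p0 ∧ p2))
    [∨I₂] p2, p0 ⊢ (p0 ∨ (p0 ∧ p2))
      [∧I] p2, p0 ⊢ (p0 ∧ p2)
        [Ax] p0 ⊢ p0
        [Ax] p2 ⊢ p2
    [∧I] p2, p0 ⊢ (p0 ∧ p2)
      [Ax] p0 ⊢ p0
      [Ax] p2 ⊢ p2

Result: YES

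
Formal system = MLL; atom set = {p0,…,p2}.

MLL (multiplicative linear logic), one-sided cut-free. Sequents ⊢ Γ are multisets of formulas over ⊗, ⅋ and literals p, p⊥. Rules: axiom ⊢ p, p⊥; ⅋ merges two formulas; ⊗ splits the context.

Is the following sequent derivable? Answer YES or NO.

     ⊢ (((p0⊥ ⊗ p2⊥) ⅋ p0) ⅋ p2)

Proof tree:
[⅋]  ⊢ (((p0⊥ ⊗ p2⊥) ⅋ p0) ⅋ p2)
  [⅋]  ⊢ p2, ((p0⊥ ⊗ p2⊥) ⅋ p0)
    [⊗]  ⊢ p0, p2, (p0⊥ ⊗ p2⊥)
      [Ax]  ⊢ p0, p0⊥
      [Ax]  ⊢ p2, p2⊥

Result: YES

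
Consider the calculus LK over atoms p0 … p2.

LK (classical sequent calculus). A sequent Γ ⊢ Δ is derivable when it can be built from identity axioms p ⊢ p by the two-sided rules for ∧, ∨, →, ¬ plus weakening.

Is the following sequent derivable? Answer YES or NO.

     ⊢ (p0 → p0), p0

Derivation (root first):
[WR]  ⊢ (p0 → p0), p0
  [→R]  ⊢ (p0 → p0)
    [Ax] p0 ⊢ p0

Result: YES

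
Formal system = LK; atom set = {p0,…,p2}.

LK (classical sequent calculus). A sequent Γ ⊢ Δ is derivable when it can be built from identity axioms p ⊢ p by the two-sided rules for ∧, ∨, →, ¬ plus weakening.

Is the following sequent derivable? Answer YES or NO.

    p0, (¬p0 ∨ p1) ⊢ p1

Derivation trace:
[∨L] p0, (¬p0 ∨ p1) ⊢ p1
  [¬L] p0, ¬p0 ⊢ 
    [Ax] p0 ⊢ p0
  [Ax] p1 ⊢ p1

Result: YES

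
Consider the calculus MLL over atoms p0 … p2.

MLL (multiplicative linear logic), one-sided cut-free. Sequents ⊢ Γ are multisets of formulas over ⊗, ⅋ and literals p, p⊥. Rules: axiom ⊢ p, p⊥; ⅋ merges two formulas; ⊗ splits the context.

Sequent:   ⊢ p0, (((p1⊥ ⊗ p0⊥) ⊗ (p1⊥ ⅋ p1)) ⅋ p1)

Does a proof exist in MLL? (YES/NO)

Proof tree:
[⅋]  ⊢ p0, (((p1⊥ ⊗ p0⊥) ⊗ (p1⊥ ⅋ p1)) ⅋ p1)
  [⊗]  ⊢ p1, p0, ((p1⊥ ⊗ p0⊥) ⊗ (p1⊥ ⅋ p1))
    [⊗]  ⊢ p1, p0, (p1⊥ ⊗ p0⊥)
      [Ax]  ⊢ p1, p1⊥
      [Ax]  ⊢ p0, p0⊥
    [⅋]  ⊢ (p1⊥ ⅋ p1)
      [Ax]  ⊢ p1, p1⊥

Result: YES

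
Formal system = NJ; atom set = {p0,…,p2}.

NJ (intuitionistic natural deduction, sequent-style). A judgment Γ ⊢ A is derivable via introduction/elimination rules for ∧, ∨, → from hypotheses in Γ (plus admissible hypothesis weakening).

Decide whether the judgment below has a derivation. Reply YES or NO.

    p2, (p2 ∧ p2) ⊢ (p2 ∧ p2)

Derivation trace:
[Wk] p2, (p2 ∧ p2) ⊢ (p2 ∧ p2)
  [∧I] p2 ⊢ (p2 ∧ p2)
    [Ax] p2 ⊢ p2
    [Ax] p2 ⊢ p2

Result: YES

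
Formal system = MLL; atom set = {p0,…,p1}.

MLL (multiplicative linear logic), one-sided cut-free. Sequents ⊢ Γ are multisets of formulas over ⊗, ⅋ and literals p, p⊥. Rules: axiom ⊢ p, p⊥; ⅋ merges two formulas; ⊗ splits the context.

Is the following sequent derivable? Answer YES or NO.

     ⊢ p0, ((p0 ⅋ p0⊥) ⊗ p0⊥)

Derivation trace:
[⊗]  ⊢ p0, ((p0 ⅋ p0⊥) ⊗ p0⊥)
  [⅋]  ⊢ (p0 ⅋ p0⊥)
    [Ax]  ⊢ p0, p0⊥
  [Ax]  ⊢ p0, p0⊥

Result: YES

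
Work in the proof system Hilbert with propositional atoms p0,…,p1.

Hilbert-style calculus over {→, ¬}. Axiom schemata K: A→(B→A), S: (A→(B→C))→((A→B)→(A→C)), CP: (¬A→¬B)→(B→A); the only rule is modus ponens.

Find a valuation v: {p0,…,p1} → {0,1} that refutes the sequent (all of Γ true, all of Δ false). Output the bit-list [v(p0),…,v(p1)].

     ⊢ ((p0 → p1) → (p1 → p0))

Search for a countermodel by truth-table:
  v=00: Γ:[] Δ:[((p0 → p1) → (p1 → p0))=T] refutes=False
  v=01: Γ:[] Δ:[((p0 → p1) → (p1 → p0))=F] refutes=True  ← countermodel

Result: [0, 1]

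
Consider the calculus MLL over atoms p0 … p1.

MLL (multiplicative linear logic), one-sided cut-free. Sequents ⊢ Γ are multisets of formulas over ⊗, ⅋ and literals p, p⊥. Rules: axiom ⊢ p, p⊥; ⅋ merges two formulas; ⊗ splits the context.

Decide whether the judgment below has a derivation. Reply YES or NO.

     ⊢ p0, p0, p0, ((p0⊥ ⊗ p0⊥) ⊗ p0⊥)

Proof tree:
[⊗]  ⊢ p0, p0, p0, ((p0⊥ ⊗ p0⊥) ⊗ p0⊥)
  [⊗]  ⊢ p0, p0, (p0⊥ ⊗ p0⊥)
    [Ax]  ⊢ p0, p0⊥
    [Ax]  ⊢ p0, p0⊥
  [Ax]  ⊢ p0, p0⊥

Result: YES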